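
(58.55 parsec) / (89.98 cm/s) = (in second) 2.008e+18. Check: 1 parsec = 3.0856776e+16 m, so 58.55 parsec = 58.55 * 3.0856776e+16 = 1.8066642e+18 m. 1 cm/s = 0.01 m/s, so 89.98 cm/s = 89.98 * 0.01 = 0.8998 m/s. Combine: 1.8066642e+18 m / 0.8998 m/s = 2.0078509e+18 s. 2.0078509e+18 s = 2.0078509e+18 second ≈ 2.008e+18 second (4 s.f.).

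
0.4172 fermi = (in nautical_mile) 1 fermi = 1e-15 m, so 0.4172 fermi = 0.4172 * 1e-15 = 4.172e-16 m. 1 nautical_mile = 1852 m, so 4.172e-16 m = 4.172e-16 / 1852 = 2.2526998e-19 nautical_mile ≈ 2.253e-19 nautical_mile (4 s.f.). Final answer: 2.253e-19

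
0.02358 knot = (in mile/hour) 0.02714. Check: 1 knot = 0.51444444 m/s, so 0.02358 knot = 0.02358 * 0.51444444 = 0.0121306 m/s. 1 mile/hour = 0.44704 m/s, so 0.0121306 m/s = 0.0121306 / 0.44704 = 0.027135379 mile/hour ≈ 0.02714 mile/hour (4 s.f.).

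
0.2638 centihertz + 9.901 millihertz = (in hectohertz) 0.0001254. Check: 1 centihertz = 0.01 Hz, so 0.2638 centihertz = 0.2638 * 0.01 = 0.002638 Hz. 1 millihertz = 0.001 Hz, so 9.901 millihertz = 9.901 * 0.001 = 0.009901 Hz. Sum: 0.002638 + 0.009901 = 0.012539 Hz. 1 hectohertz = 100 Hz, so 0.012539 Hz = 0.012539 / 100 = 0.00012539 hectohertz ≈ 0.0001254 hectohertz (4 s.f.).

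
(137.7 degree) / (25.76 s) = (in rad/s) 1 degree = 0.017453293 rad, so 137.7 degree = 137.7 * 0.017453293 = 2.4033184 rad. 25.76 s is already in s. Combine: 2.4033184 rad / 25.76 s = 0.093296521 rad/s. Result: 0.093296521 rad/s ≈ 0.0933 rad/s (4 s.f.). Final answer: 0.0933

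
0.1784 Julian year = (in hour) 1 Julian year = 31557600 s, so 0.1784 Julian year = 0.1784 * 31557600 = 5629875.8 s. 1 hour = 3600 s, so 5629875.8 s = 5629875.8 / 3600 = 1563.8544 hour ≈ 1564 hour (4 s.f.). Final answer: 1564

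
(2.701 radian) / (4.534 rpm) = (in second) 5.689. Check: 2.701 radian = 2.701 rad. 1 rpm = 0.10471976 rad/s, so 4.534 rpm = 4.534 * 0.10471976 = 0.47479937 rad/s. Combine: 2.701 rad / 0.47479937 rad/s = 5.6887186 s. 5.6887186 s = 5.6887186 second ≈ 5.689 second (4 s.f.).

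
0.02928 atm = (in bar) 1 atm = 101325 Pa, so 0.02928 atm = 0.02928 * 101325 = 2966.796 Pa. 1 bar = 100000 Pa, so 2966.796 Pa = 2966.796 / 100000 = 0.02966796 bar ≈ 0.02967 bar (4 s.f.). Final answer: 0.02967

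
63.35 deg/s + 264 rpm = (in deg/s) 1647. Check: 1 deg/s = 0.017453293 rad/s, so 63.35 deg/s = 63.35 * 0.017453293 = 1.1056661 rad/s. 1 rpm = 0.10471976 rad/s, so 264 rpm = 264 * 0.10471976 = 27.646015 rad/s. Sum: 1.1056661 + 27.646015 = 28.751681 rad/s. 1 deg/s = 0.017453293 rad/s, so 28.751681 rad/s = 28.751681 / 0.017453293 = 1647.35 deg/s ≈ 1647 deg/s (4 s.f.).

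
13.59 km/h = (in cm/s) 377.5. Check: 1 km/h = 0.27777778 m/s, so 13.59 km/h = 13.59 * 0.27777778 = 3.775 m/s. 1 cm/s = 0.01 m/s, so 3.775 m/s = 3.775 / 0.01 = 377.5 cm/s.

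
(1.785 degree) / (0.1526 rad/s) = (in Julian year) 6.469e-09. Check: 1 degree = 0.017453293 rad, so 1.785 degree = 1.785 * 0.017453293 = 0.031154127 rad. 0.1526 rad/s is already in rad/s. Combine: 0.031154127 rad / 0.1526 rad/s = 0.20415549 s. 1 Julian year = 31557600 s, so 0.20415549 s = 0.20415549 / 31557600 = 6.469297e-09 Julian year ≈ 6.469e-09 Julian year (4 s.f.).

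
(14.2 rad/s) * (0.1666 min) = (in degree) 8133. Check: 14.2 rad/s is already in rad/s. 1 min = 60 s, so 0.1666 min = 0.1666 * 60 = 9.996 s. Combine: 14.2 rad/s * 9.996 s = 141.9432 rad. 1 degree = 0.017453293 rad, so 141.9432 rad = 141.9432 / 0.017453293 = 8132.7463 degree ≈ 8133 degree (4 s.f.).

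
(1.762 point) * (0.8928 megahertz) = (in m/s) 555. Check: 1 point = 0.00035277778 m, so 1.762 point = 1.762 * 0.00035277778 = 0.00062159444 m. 1 megahertz = 1000000 Hz, so 0.8928 megahertz = 0.8928 * 1000000 = 892800 Hz. Combine: 0.00062159444 m * 892800 Hz = 554.95952 m/s. Result: 554.95952 m/s ≈ 555 m/s (4 s.f.).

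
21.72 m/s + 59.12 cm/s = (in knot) 43.37. Check: 21.72 m/s is already in m/s. 1 cm/s = 0.01 m/s, so 59.12 cm/s = 59.12 * 0.01 = 0.5912 m/s. Sum: 21.72 + 0.5912 = 22.3112 m/s. 1 knot = 0.51444444 m/s, so 22.3112 m/s = 22.3112 / 0.51444444 = 43.369503 knot ≈ 43.37 knot (4 s.f.).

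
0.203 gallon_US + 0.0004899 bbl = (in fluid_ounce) 28.62. Check: 1 gallon_US = 0.0037854118 m^3, so 0.203 gallon_US = 0.203 * 0.0037854118 = 0.00076843859 m^3. 1 bbl = 0.15898729 m^3, so 0.0004899 bbl = 0.0004899 * 0.15898729 = 7.7887876e-05 m^3. Sum: 0.00076843859 + 7.7887876e-05 = 0.00084632647 m^3. 1 fluid_ounce = 2.957353e-05 m^3, so 0.00084632647 m^3 = 0.00084632647 / 2.957353e-05 = 28.617702 fluid_ounce ≈ 28.62 fluid_ounce (4 s.f.).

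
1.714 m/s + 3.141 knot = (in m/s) 3.33. Check: 1.714 m/s is already in m/s. 1 knot = 0.51444444 m/s, so 3.141 knot = 3.141 * 0.51444444 = 1.61587 m/s. Sum: 1.714 + 1.61587 = 3.32987 m/s. Result: 3.32987 m/s ≈ 3.33 m/s (4 s.f.).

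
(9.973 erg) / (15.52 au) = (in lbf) 9.657e-20. Check: 1 erg = 1e-07 J, so 9.973 erg = 9.973 * 1e-07 = 9.973e-07 J. 1 au = 1.4959787e+11 m, so 15.52 au = 15.52 * 1.4959787e+11 = 2.321759e+12 m. Combine: 9.973e-07 J / 2.321759e+12 m = 4.2954502e-19 N. 1 lbf = 4.4482216 N, so 4.2954502e-19 N = 4.2954502e-19 / 4.4482216 = 9.6565562e-20 lbf ≈ 9.657e-20 lbf (4 s.f.).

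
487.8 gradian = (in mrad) 7662. Check: 1 gradian = 0.015707963 rad, so 487.8 gradian = 487.8 * 0.015707963 = 7.6623445 rad. 1 mrad = 0.001 rad, so 7.6623445 rad = 7.6623445 / 0.001 = 7662.3445 mrad ≈ 7662 mrad (4 s.f.).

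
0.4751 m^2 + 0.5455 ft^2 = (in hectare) 0.4751 m^2 is already in m^2. 1 ft^2 = 0.09290304 m^2, so 0.5455 ft^2 = 0.5455 * 0.09290304 = 0.050678608 m^2. Sum: 0.4751 + 0.050678608 = 0.52577861 m^2. 1 hectare = 10000 m^2, so 0.52577861 m^2 = 0.52577861 / 10000 = 5.2577861e-05 hectare ≈ 5.258e-05 hectare (4 s.f.). Final answer: 5.258e-05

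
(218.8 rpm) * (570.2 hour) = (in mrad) 4.703e+10. Check: 1 rpm = 0.10471976 rad/s, so 218.8 rpm = 218.8 * 0.10471976 = 22.912682 rad/s. 1 hour = 3600 s, so 570.2 hour = 570.2 * 3600 = 2052720 s. Combine: 22.912682 rad/s * 2052720 s = 47033321 rad. 1 mrad = 0.001 rad, so 47033321 rad = 47033321 / 0.001 = 4.7033321e+10 mrad ≈ 4.703e+10 mrad (4 s.f.).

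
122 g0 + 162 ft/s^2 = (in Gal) 1.246e+05. Check: 1 g0 = 9.80665 m/s^2, so 122 g0 = 122 * 9.80665 = 1196.4113 m/s^2. 1 ft/s^2 = 0.3048 m/s^2, so 162 ft/s^2 = 162 * 0.3048 = 49.3776 m/s^2. Sum: 1196.4113 + 49.3776 = 1245.7889 m/s^2. 1 Gal = 0.01 m/s^2, so 1245.7889 m/s^2 = 1245.7889 / 0.01 = 124578.89 Gal ≈ 1.246e+05 Gal (4 s.f.).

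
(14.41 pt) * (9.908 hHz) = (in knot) 1 pt = 0.00035277778 m, so 14.41 pt = 14.41 * 0.00035277778 = 0.0050835278 m. 1 hHz = 100 Hz, so 9.908 hHz = 9.908 * 100 = 990.8 Hz. Combine: 0.0050835278 m * 990.8 Hz = 5.0367593 m/s. 1 knot = 0.51444444 m/s, so 5.0367593 m/s = 5.0367593 / 0.51444444 = 9.7906769 knot ≈ 9.791 knot (4 s.f.). Final answer: 9.791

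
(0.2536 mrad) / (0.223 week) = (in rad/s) 1 mrad = 0.001 rad, so 0.2536 mrad = 0.2536 * 0.001 = 0.0002536 rad. 1 week = 604800 s, so 0.223 week = 0.223 * 604800 = 134870.4 s. Combine: 0.0002536 rad / 134870.4 s = 1.8803236e-09 rad/s. Result: 1.8803236e-09 rad/s ≈ 1.88e-09 rad/s (4 s.f.). Final answer: 1.88e-09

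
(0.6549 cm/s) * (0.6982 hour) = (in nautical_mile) 0.008888. Check: 1 cm/s = 0.01 m/s, so 0.6549 cm/s = 0.6549 * 0.01 = 0.006549 m/s. 1 hour = 3600 s, so 0.6982 hour = 0.6982 * 3600 = 2513.52 s. Combine: 0.006549 m/s * 2513.52 s = 16.461042 m. 1 nautical_mile = 1852 m, so 16.461042 m = 16.461042 / 1852 = 0.0088882519 nautical_mile ≈ 0.008888 nautical_mile (4 s.f.).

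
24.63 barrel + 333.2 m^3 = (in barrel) 2120. Check: 1 barrel = 0.15898729 m^3, so 24.63 barrel = 24.63 * 0.15898729 = 3.9158571 m^3. 333.2 m^3 is already in m^3. Sum: 3.9158571 + 333.2 = 337.11586 m^3. 1 barrel = 0.15898729 m^3, so 337.11586 m^3 = 337.11586 / 0.15898729 = 2120.3949 barrel ≈ 2120 barrel (4 s.f.).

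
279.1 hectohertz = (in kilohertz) 1 hectohertz = 100 Hz, so 279.1 hectohertz = 279.1 * 100 = 27910 Hz. 1 kilohertz = 1000 Hz, so 27910 Hz = 27910 / 1000 = 27.91 kilohertz. Final answer: 27.91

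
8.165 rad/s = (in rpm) 77.97. Check: 1 rpm = 0.10471976 rad/s, so 8.165 rad/s = 8.165 / 0.10471976 = 77.970007 rpm ≈ 77.97 rpm (4 s.f.).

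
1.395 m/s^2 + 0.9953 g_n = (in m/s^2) 1.395 m/s^2 is already in m/s^2. 1 g_n = 9.80665 m/s^2, so 0.9953 g_n = 0.9953 * 9.80665 = 9.7605587 m/s^2. Sum: 1.395 + 9.7605587 = 11.155559 m/s^2. Result: 11.155559 m/s^2 ≈ 11.16 m/s^2 (4 s.f.). Final answer: 11.16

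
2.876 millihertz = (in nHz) 1 millihertz = 0.001 Hz, so 2.876 millihertz = 2.876 * 0.001 = 0.002876 Hz. 1 nHz = 1e-09 Hz, so 0.002876 Hz = 0.002876 / 1e-09 = 2876000 nHz ≈ 2.876e+06 nHz (4 s.f.). Final answer: 2.876e+06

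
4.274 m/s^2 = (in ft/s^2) 14.02. Check: 1 ft/s^2 = 0.3048 m/s^2, so 4.274 m/s^2 = 4.274 / 0.3048 = 14.02231 ft/s^2 ≈ 14.02 ft/s^2 (4 s.f.).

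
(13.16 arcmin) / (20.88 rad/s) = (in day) 1 arcmin = 0.00029088821 rad, so 13.16 arcmin = 13.16 * 0.00029088821 = 0.0038280888 rad. 20.88 rad/s is already in rad/s. Combine: 0.0038280888 rad / 20.88 rad/s = 0.00018333759 s. 1 day = 86400 s, so 0.00018333759 s = 0.00018333759 / 86400 = 2.1219628e-09 day ≈ 2.122e-09 day (4 s.f.). Final answer: 2.122e-09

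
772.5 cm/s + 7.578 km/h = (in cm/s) 983. Check: 1 cm/s = 0.01 m/s, so 772.5 cm/s = 772.5 * 0.01 = 7.725 m/s. 1 km/h = 0.27777778 m/s, so 7.578 km/h = 7.578 * 0.27777778 = 2.105 m/s. Sum: 7.725 + 2.105 = 9.83 m/s. 1 cm/s = 0.01 m/s, so 9.83 m/s = 9.83 / 0.01 = 983 cm/s.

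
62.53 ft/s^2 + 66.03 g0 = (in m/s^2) 666.6. Check: 1 ft/s^2 = 0.3048 m/s^2, so 62.53 ft/s^2 = 62.53 * 0.3048 = 19.059144 m/s^2. 1 g0 = 9.80665 m/s^2, so 66.03 g0 = 66.03 * 9.80665 = 647.5331 m/s^2. Sum: 19.059144 + 647.5331 = 666.59224 m/s^2. Result: 666.59224 m/s^2 ≈ 666.6 m/s^2 (4 s.f.).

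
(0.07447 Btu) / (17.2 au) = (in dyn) 3.054e-06. Check: 1 Btu = 1055.0559 J, so 0.07447 Btu = 0.07447 * 1055.0559 = 78.570009 J. 1 au = 1.4959787e+11 m, so 17.2 au = 17.2 * 1.4959787e+11 = 2.5730834e+12 m. Combine: 78.570009 J / 2.5730834e+12 m = 3.0535353e-11 N. 1 dyn = 1e-05 N, so 3.0535353e-11 N = 3.0535353e-11 / 1e-05 = 3.0535353e-06 dyn ≈ 3.054e-06 dyn (4 s.f.).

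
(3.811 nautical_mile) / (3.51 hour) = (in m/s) 0.5586. Check: 1 nautical_mile = 1852 m, so 3.811 nautical_mile = 3.811 * 1852 = 7057.972 m. 1 hour = 3600 s, so 3.51 hour = 3.51 * 3600 = 12636 s. Combine: 7057.972 m / 12636 s = 0.55856062 m/s. Result: 0.55856062 m/s ≈ 0.5586 m/s (4 s.f.).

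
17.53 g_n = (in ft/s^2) 1 g_n = 9.80665 m/s^2, so 17.53 g_n = 17.53 * 9.80665 = 171.91057 m/s^2. 1 ft/s^2 = 0.3048 m/s^2, so 171.91057 m/s^2 = 171.91057 / 0.3048 = 564.01107 ft/s^2 ≈ 564 ft/s^2 (4 s.f.). Final answer: 564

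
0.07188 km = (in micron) 7.188e+07. Check: 1 km = 1000 m, so 0.07188 km = 0.07188 * 1000 = 71.88 m. 1 micron = 1e-06 m, so 71.88 m = 71.88 / 1e-06 = 71880000 micron ≈ 7.188e+07 micron (4 s.f.).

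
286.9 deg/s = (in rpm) 47.82. Check: 1 deg/s = 0.017453293 rad/s, so 286.9 deg/s = 286.9 * 0.017453293 = 5.0073496 rad/s. 1 rpm = 0.10471976 rad/s, so 5.0073496 rad/s = 5.0073496 / 0.10471976 = 47.816667 rpm ≈ 47.82 rpm (4 s.f.).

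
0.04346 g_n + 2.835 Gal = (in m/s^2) 0.4545. Check: 1 g_n = 9.80665 m/s^2, so 0.04346 g_n = 0.04346 * 9.80665 = 0.42619701 m/s^2. 1 Gal = 0.01 m/s^2, so 2.835 Gal = 2.835 * 0.01 = 0.02835 m/s^2. Sum: 0.42619701 + 0.02835 = 0.45454701 m/s^2. Result: 0.45454701 m/s^2 ≈ 0.4545 m/s^2 (4 s.f.).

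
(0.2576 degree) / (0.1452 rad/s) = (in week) 1 degree = 0.017453293 rad, so 0.2576 degree = 0.2576 * 0.017453293 = 0.0044959682 rad. 0.1452 rad/s is already in rad/s. Combine: 0.0044959682 rad / 0.1452 rad/s = 0.030963968 s. 1 week = 604800 s, so 0.030963968 s = 0.030963968 / 604800 = 5.1197037e-08 week ≈ 5.12e-08 week (4 s.f.). Final answer: 5.12e-08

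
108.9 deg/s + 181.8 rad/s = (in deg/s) 1 deg/s = 0.017453293 rad/s, so 108.9 deg/s = 108.9 * 0.017453293 = 1.9006636 rad/s. 181.8 rad/s is already in rad/s. Sum: 1.9006636 + 181.8 = 183.70066 rad/s. 1 deg/s = 0.017453293 rad/s, so 183.70066 rad/s = 183.70066 / 0.017453293 = 10525.273 deg/s ≈ 1.053e+04 deg/s (4 s.f.). Final answer: 1.053e+04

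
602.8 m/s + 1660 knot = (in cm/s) 602.8 m/s is already in m/s. 1 knot = 0.51444444 m/s, so 1660 knot = 1660 * 0.51444444 = 853.97778 m/s. Sum: 602.8 + 853.97778 = 1456.7778 m/s. 1 cm/s = 0.01 m/s, so 1456.7778 m/s = 1456.7778 / 0.01 = 145677.78 cm/s ≈ 1.457e+05 cm/s (4 s.f.). Final answer: 1.457e+05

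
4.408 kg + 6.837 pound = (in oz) 4.408 kg is already in kg. 1 pound = 0.45359237 kg, so 6.837 pound = 6.837 * 0.45359237 = 3.101211 kg. Sum: 4.408 + 3.101211 = 7.509211 kg. 1 oz = 0.028349523 kg, so 7.509211 kg = 7.509211 / 0.028349523 = 264.87962 oz ≈ 264.9 oz (4 s.f.). Final answer: 264.9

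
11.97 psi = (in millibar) 1 psi = 6894.7573 Pa, so 11.97 psi = 11.97 * 6894.7573 = 82530.245 Pa. 1 millibar = 100 Pa, so 82530.245 Pa = 82530.245 / 100 = 825.30245 millibar ≈ 825.3 millibar (4 s.f.). Final answer: 825.3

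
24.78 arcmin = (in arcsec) 1487. Check: 1 arcmin = 0.00029088821 rad, so 24.78 arcmin = 24.78 * 0.00029088821 = 0.0072082098 rad. 1 arcsec = 4.8481368e-06 rad, so 0.0072082098 rad = 0.0072082098 / 4.8481368e-06 = 1486.8 arcsec ≈ 1487 arcsec (4 s.f.).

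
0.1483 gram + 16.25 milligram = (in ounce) 1 gram = 0.001 kg, so 0.1483 gram = 0.1483 * 0.001 = 0.0001483 kg. 1 milligram = 1e-06 kg, so 16.25 milligram = 16.25 * 1e-06 = 1.625e-05 kg. Sum: 0.0001483 + 1.625e-05 = 0.00016455 kg. 1 ounce = 0.028349523 kg, so 0.00016455 kg = 0.00016455 / 0.028349523 = 0.0058043304 ounce ≈ 0.005804 ounce (4 s.f.). Final answer: 0.005804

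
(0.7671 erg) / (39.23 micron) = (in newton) 1 erg = 1e-07 J, so 0.7671 erg = 0.7671 * 1e-07 = 7.671e-08 J. 1 micron = 1e-06 m, so 39.23 micron = 39.23 * 1e-06 = 3.923e-05 m. Combine: 7.671e-08 J / 3.923e-05 m = 0.0019553913 N. 0.0019553913 N = 0.0019553913 newton ≈ 0.001955 newton (4 s.f.). Final answer: 0.001955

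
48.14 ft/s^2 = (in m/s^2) 1 ft/s^2 = 0.3048 m/s^2, so 48.14 ft/s^2 = 48.14 * 0.3048 = 14.673072 m/s^2. Result: 14.673072 m/s^2 ≈ 14.67 m/s^2 (4 s.f.). Final answer: 14.67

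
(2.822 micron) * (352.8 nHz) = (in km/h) 3.584e-12. Check: 1 micron = 1e-06 m, so 2.822 micron = 2.822 * 1e-06 = 2.822e-06 m. 1 nHz = 1e-09 Hz, so 352.8 nHz = 352.8 * 1e-09 = 3.528e-07 Hz. Combine: 2.822e-06 m * 3.528e-07 Hz = 9.956016e-13 m/s. 1 km/h = 0.27777778 m/s, so 9.956016e-13 m/s = 9.956016e-13 / 0.27777778 = 3.5841658e-12 km/h ≈ 3.584e-12 km/h (4 s.f.).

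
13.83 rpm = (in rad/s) 1.448. Check: 1 rpm = 0.10471976 rad/s, so 13.83 rpm = 13.83 * 0.10471976 = 1.4482742 rad/s. Result: 1.4482742 rad/s ≈ 1.448 rad/s (4 s.f.).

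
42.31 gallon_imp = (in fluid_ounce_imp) 6770. Check: 1 gallon_imp = 0.00454609 m^3, so 42.31 gallon_imp = 42.31 * 0.00454609 = 0.19234507 m^3. 1 fluid_ounce_imp = 2.8413063e-05 m^3, so 0.19234507 m^3 = 0.19234507 / 2.8413063e-05 = 6769.6 fluid_ounce_imp ≈ 6770 fluid_ounce_imp (4 s.f.).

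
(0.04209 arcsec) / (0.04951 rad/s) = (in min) 1 arcsec = 4.8481368e-06 rad, so 0.04209 arcsec = 0.04209 * 4.8481368e-06 = 2.0405808e-07 rad. 0.04951 rad/s is already in rad/s. Combine: 2.0405808e-07 rad / 0.04951 rad/s = 4.1215528e-06 s. 1 min = 60 s, so 4.1215528e-06 s = 4.1215528e-06 / 60 = 6.8692546e-08 min ≈ 6.869e-08 min (4 s.f.). Final answer: 6.869e-08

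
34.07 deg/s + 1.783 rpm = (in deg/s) 44.77. Check: 1 deg/s = 0.017453293 rad/s, so 34.07 deg/s = 34.07 * 0.017453293 = 0.59463368 rad/s. 1 rpm = 0.10471976 rad/s, so 1.783 rpm = 1.783 * 0.10471976 = 0.18671532 rad/s. Sum: 0.59463368 + 0.18671532 = 0.781349 rad/s. 1 deg/s = 0.017453293 rad/s, so 0.781349 rad/s = 0.781349 / 0.017453293 = 44.768 deg/s ≈ 44.77 deg/s (4 s.f.).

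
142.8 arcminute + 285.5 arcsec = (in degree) 2.459. Check: 1 arcminute = 0.00029088821 rad, so 142.8 arcminute = 142.8 * 0.00029088821 = 0.041538836 rad. 1 arcsec = 4.8481368e-06 rad, so 285.5 arcsec = 285.5 * 4.8481368e-06 = 0.0013841431 rad. Sum: 0.041538836 + 0.0013841431 = 0.042922979 rad. 1 degree = 0.017453293 rad, so 0.042922979 rad = 0.042922979 / 0.017453293 = 2.4593056 degree ≈ 2.459 degree (4 s.f.).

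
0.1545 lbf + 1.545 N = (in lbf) 1 lbf = 4.4482216 N, so 0.1545 lbf = 0.1545 * 4.4482216 = 0.68725024 N. 1.545 N is already in N. Sum: 0.68725024 + 1.545 = 2.2322502 N. 1 lbf = 4.4482216 N, so 2.2322502 N = 2.2322502 / 4.4482216 = 0.50182982 lbf ≈ 0.5018 lbf (4 s.f.). Final answer: 0.5018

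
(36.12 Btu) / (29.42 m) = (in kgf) 1 Btu = 1055.0559 J, so 36.12 Btu = 36.12 * 1055.0559 = 38108.617 J. 29.42 m is already in m. Combine: 38108.617 J / 29.42 m = 1295.3303 N. 1 kgf = 9.80665 N, so 1295.3303 N = 1295.3303 / 9.80665 = 132.08693 kgf ≈ 132.1 kgf (4 s.f.). Final answer: 132.1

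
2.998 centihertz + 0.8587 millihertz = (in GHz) 3.084e-11. Check: 1 centihertz = 0.01 Hz, so 2.998 centihertz = 2.998 * 0.01 = 0.02998 Hz. 1 millihertz = 0.001 Hz, so 0.8587 millihertz = 0.8587 * 0.001 = 0.0008587 Hz. Sum: 0.02998 + 0.0008587 = 0.0308387 Hz. 1 GHz = 1e+09 Hz, so 0.0308387 Hz = 0.0308387 / 1e+09 = 3.08387e-11 GHz ≈ 3.084e-11 GHz (4 s.f.).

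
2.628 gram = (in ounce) 0.0927. Check: 1 gram = 0.001 kg, so 2.628 gram = 2.628 * 0.001 = 0.002628 kg. 1 ounce = 0.028349523 kg, so 0.002628 kg = 0.002628 / 0.028349523 = 0.092699972 ounce ≈ 0.0927 ounce (4 s.f.).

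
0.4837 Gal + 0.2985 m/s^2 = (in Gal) 30.33. Check: 1 Gal = 0.01 m/s^2, so 0.4837 Gal = 0.4837 * 0.01 = 0.004837 m/s^2. 0.2985 m/s^2 is already in m/s^2. Sum: 0.004837 + 0.2985 = 0.303337 m/s^2. 1 Gal = 0.01 m/s^2, so 0.303337 m/s^2 = 0.303337 / 0.01 = 30.3337 Gal ≈ 30.33 Gal (4 s.f.).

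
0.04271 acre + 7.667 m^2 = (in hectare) 1 acre = 4046.8564 m^2, so 0.04271 acre = 0.04271 * 4046.8564 = 172.84124 m^2. 7.667 m^2 is already in m^2. Sum: 172.84124 + 7.667 = 180.50824 m^2. 1 hectare = 10000 m^2, so 180.50824 m^2 = 180.50824 / 10000 = 0.018050824 hectare ≈ 0.01805 hectare (4 s.f.). Final answer: 0.01805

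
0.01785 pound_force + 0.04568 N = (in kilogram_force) 0.01275. Check: 1 pound_force = 4.4482216 N, so 0.01785 pound_force = 0.01785 * 4.4482216 = 0.079400756 N. 0.04568 N is already in N. Sum: 0.079400756 + 0.04568 = 0.12508076 N. 1 kilogram_force = 9.80665 N, so 0.12508076 N = 0.12508076 / 9.80665 = 0.012754687 kilogram_force ≈ 0.01275 kilogram_force (4 s.f.).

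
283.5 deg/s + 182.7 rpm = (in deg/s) 1380. Check: 1 deg/s = 0.017453293 rad/s, so 283.5 deg/s = 283.5 * 0.017453293 = 4.9480084 rad/s. 1 rpm = 0.10471976 rad/s, so 182.7 rpm = 182.7 * 0.10471976 = 19.132299 rad/s. Sum: 4.9480084 + 19.132299 = 24.080308 rad/s. 1 deg/s = 0.017453293 rad/s, so 24.080308 rad/s = 24.080308 / 0.017453293 = 1379.7 deg/s ≈ 1380 deg/s (4 s.f.).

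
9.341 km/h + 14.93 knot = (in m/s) 1 km/h = 0.27777778 m/s, so 9.341 km/h = 9.341 * 0.27777778 = 2.5947222 m/s. 1 knot = 0.51444444 m/s, so 14.93 knot = 14.93 * 0.51444444 = 7.6806556 m/s. Sum: 2.5947222 + 7.6806556 = 10.275378 m/s. Result: 10.275378 m/s ≈ 10.28 m/s (4 s.f.). Final answer: 10.28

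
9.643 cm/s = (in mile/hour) 1 cm/s = 0.01 m/s, so 9.643 cm/s = 9.643 * 0.01 = 0.09643 m/s. 1 mile/hour = 0.44704 m/s, so 0.09643 m/s = 0.09643 / 0.44704 = 0.21570777 mile/hour ≈ 0.2157 mile/hour (4 s.f.). Final answer: 0.2157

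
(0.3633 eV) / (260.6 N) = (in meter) 1 eV = 1.6021766e-19 J, so 0.3633 eV = 0.3633 * 1.6021766e-19 = 5.8207077e-20 J. 260.6 N is already in N. Combine: 5.8207077e-20 J / 260.6 N = 2.2335793e-22 m. 2.2335793e-22 m = 2.2335793e-22 meter ≈ 2.234e-22 meter (4 s.f.). Final answer: 2.234e-22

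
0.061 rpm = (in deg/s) 0.366. Check: 1 rpm = 0.10471976 rad/s, so 0.061 rpm = 0.061 * 0.10471976 = 0.0063879051 rad/s. 1 deg/s = 0.017453293 rad/s, so 0.0063879051 rad/s = 0.0063879051 / 0.017453293 = 0.366 deg/s.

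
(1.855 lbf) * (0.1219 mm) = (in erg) 1 lbf = 4.4482216 N, so 1.855 lbf = 1.855 * 4.4482216 = 8.2514511 N. 1 mm = 0.001 m, so 0.1219 mm = 0.1219 * 0.001 = 0.0001219 m. Combine: 8.2514511 N * 0.0001219 m = 0.0010058519 J. 1 erg = 1e-07 J, so 0.0010058519 J = 0.0010058519 / 1e-07 = 10058.519 erg ≈ 1.006e+04 erg (4 s.f.). Final answer: 1.006e+04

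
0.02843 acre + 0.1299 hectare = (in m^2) 1414. Check: 1 acre = 4046.8564 m^2, so 0.02843 acre = 0.02843 * 4046.8564 = 115.05213 m^2. 1 hectare = 10000 m^2, so 0.1299 hectare = 0.1299 * 10000 = 1299 m^2. Sum: 115.05213 + 1299 = 1414.0521 m^2. Result: 1414.0521 m^2 ≈ 1414 m^2 (4 s.f.).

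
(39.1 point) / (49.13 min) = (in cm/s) 1 point = 0.00035277778 m, so 39.1 point = 39.1 * 0.00035277778 = 0.013793611 m. 1 min = 60 s, so 49.13 min = 49.13 * 60 = 2947.8 s. Combine: 0.013793611 m / 2947.8 s = 4.67929e-06 m/s. 1 cm/s = 0.01 m/s, so 4.67929e-06 m/s = 4.67929e-06 / 0.01 = 0.000467929 cm/s ≈ 0.0004679 cm/s (4 s.f.). Final answer: 0.0004679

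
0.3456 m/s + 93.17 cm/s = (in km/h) 0.3456 m/s is already in m/s. 1 cm/s = 0.01 m/s, so 93.17 cm/s = 93.17 * 0.01 = 0.9317 m/s. Sum: 0.3456 + 0.9317 = 1.2773 m/s. 1 km/h = 0.27777778 m/s, so 1.2773 m/s = 1.2773 / 0.27777778 = 4.59828 km/h ≈ 4.598 km/h (4 s.f.). Final answer: 4.598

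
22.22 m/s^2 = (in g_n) 1 g_n = 9.80665 m/s^2, so 22.22 m/s^2 = 22.22 / 9.80665 = 2.2658094 g_n ≈ 2.266 g_n (4 s.f.). Final answer: 2.266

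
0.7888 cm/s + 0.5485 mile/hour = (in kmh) 0.9111. Check: 1 cm/s = 0.01 m/s, so 0.7888 cm/s = 0.7888 * 0.01 = 0.007888 m/s. 1 mile/hour = 0.44704 m/s, so 0.5485 mile/hour = 0.5485 * 0.44704 = 0.24520144 m/s. Sum: 0.007888 + 0.24520144 = 0.25308944 m/s. 1 kmh = 0.27777778 m/s, so 0.25308944 m/s = 0.25308944 / 0.27777778 = 0.91112198 kmh ≈ 0.9111 kmh (4 s.f.).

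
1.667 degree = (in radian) 1 degree = 0.017453293 rad, so 1.667 degree = 1.667 * 0.017453293 = 0.029094639 rad. 0.029094639 rad = 0.029094639 radian ≈ 0.02909 radian (4 s.f.). Final answer: 0.02909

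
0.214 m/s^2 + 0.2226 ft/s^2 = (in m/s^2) 0.2818. Check: 0.214 m/s^2 is already in m/s^2. 1 ft/s^2 = 0.3048 m/s^2, so 0.2226 ft/s^2 = 0.2226 * 0.3048 = 0.06784848 m/s^2. Sum: 0.214 + 0.06784848 = 0.28184848 m/s^2. Result: 0.28184848 m/s^2 ≈ 0.2818 m/s^2 (4 s.f.).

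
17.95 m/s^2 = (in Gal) 1795. Check: 1 Gal = 0.01 m/s^2, so 17.95 m/s^2 = 17.95 / 0.01 = 1795 Gal.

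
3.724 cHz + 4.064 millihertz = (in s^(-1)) 0.0413. Check: 1 cHz = 0.01 Hz, so 3.724 cHz = 3.724 * 0.01 = 0.03724 Hz. 1 millihertz = 0.001 Hz, so 4.064 millihertz = 4.064 * 0.001 = 0.004064 Hz. Sum: 0.03724 + 0.004064 = 0.041304 Hz. 0.041304 Hz = 0.041304 s^(-1) ≈ 0.0413 s^(-1) (4 s.f.).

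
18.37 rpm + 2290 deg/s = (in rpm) 400. Check: 1 rpm = 0.10471976 rad/s, so 18.37 rpm = 18.37 * 0.10471976 = 1.9237019 rad/s. 1 deg/s = 0.017453293 rad/s, so 2290 deg/s = 2290 * 0.017453293 = 39.96804 rad/s. Sum: 1.9237019 + 39.96804 = 41.891742 rad/s. 1 rpm = 0.10471976 rad/s, so 41.891742 rad/s = 41.891742 / 0.10471976 = 400.03667 rpm ≈ 400 rpm (4 s.f.).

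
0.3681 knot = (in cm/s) 18.94. Check: 1 knot = 0.51444444 m/s, so 0.3681 knot = 0.3681 * 0.51444444 = 0.189367 m/s. 1 cm/s = 0.01 m/s, so 0.189367 m/s = 0.189367 / 0.01 = 18.9367 cm/s ≈ 18.94 cm/s (4 s.f.).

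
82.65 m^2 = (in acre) 1 acre = 4046.8564 m^2, so 82.65 m^2 = 82.65 / 4046.8564 = 0.02042326 acre ≈ 0.02042 acre (4 s.f.). Final answer: 0.02042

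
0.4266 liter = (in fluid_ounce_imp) 1 liter = 0.001 m^3, so 0.4266 liter = 0.4266 * 0.001 = 0.0004266 m^3. 1 fluid_ounce_imp = 2.8413063e-05 m^3, so 0.0004266 m^3 = 0.0004266 / 2.8413063e-05 = 15.014221 fluid_ounce_imp ≈ 15.01 fluid_ounce_imp (4 s.f.). Final answer: 15.01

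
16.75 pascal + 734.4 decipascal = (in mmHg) 0.6765. Check: 16.75 pascal = 16.75 Pa. 1 decipascal = 0.1 Pa, so 734.4 decipascal = 734.4 * 0.1 = 73.44 Pa. Sum: 16.75 + 73.44 = 90.19 Pa. 1 mmHg = 133.32237 Pa, so 90.19 Pa = 90.19 / 133.32237 = 0.67648063 mmHg ≈ 0.6765 mmHg (4 s.f.).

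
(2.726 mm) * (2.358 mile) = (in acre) 1 mm = 0.001 m, so 2.726 mm = 2.726 * 0.001 = 0.002726 m. 1 mile = 1609.344 m, so 2.358 mile = 2.358 * 1609.344 = 3794.8332 m. Combine: 0.002726 m * 3794.8332 m = 10.344715 m^2. 1 acre = 4046.8564 m^2, so 10.344715 m^2 = 10.344715 / 4046.8564 = 0.0025562348 acre ≈ 0.002556 acre (4 s.f.). Final answer: 0.002556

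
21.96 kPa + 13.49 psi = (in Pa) 1.15e+05. Check: 1 kPa = 1000 Pa, so 21.96 kPa = 21.96 * 1000 = 21960 Pa. 1 psi = 6894.7573 Pa, so 13.49 psi = 13.49 * 6894.7573 = 93010.276 Pa. Sum: 21960 + 93010.276 = 114970.28 Pa. Result: 114970.28 Pa ≈ 1.15e+05 Pa (4 s.f.).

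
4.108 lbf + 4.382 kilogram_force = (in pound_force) 13.77. Check: 1 lbf = 4.4482216 N, so 4.108 lbf = 4.108 * 4.4482216 = 18.273294 N. 1 kilogram_force = 9.80665 N, so 4.382 kilogram_force = 4.382 * 9.80665 = 42.97274 N. Sum: 18.273294 + 42.97274 = 61.246035 N. 1 pound_force = 4.4482216 N, so 61.246035 N = 61.246035 / 4.4482216 = 13.768656 pound_force ≈ 13.77 pound_force (4 s.f.).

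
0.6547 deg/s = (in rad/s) 0.01143. Check: 1 deg/s = 0.017453293 rad/s, so 0.6547 deg/s = 0.6547 * 0.017453293 = 0.011426671 rad/s. Result: 0.011426671 rad/s ≈ 0.01143 rad/s (4 s.f.).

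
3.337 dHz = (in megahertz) 3.337e-07. Check: 1 dHz = 0.1 Hz, so 3.337 dHz = 3.337 * 0.1 = 0.3337 Hz. 1 megahertz = 1000000 Hz, so 0.3337 Hz = 0.3337 / 1000000 = 3.337e-07 megahertz.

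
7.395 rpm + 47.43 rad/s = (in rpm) 460.3. Check: 1 rpm = 0.10471976 rad/s, so 7.395 rpm = 7.395 * 0.10471976 = 0.77440259 rad/s. 47.43 rad/s is already in rad/s. Sum: 0.77440259 + 47.43 = 48.204403 rad/s. 1 rpm = 0.10471976 rad/s, so 48.204403 rad/s = 48.204403 / 0.10471976 = 460.31814 rpm ≈ 460.3 rpm (4 s.f.).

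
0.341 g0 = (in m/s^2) 3.344. Check: 1 g0 = 9.80665 m/s^2, so 0.341 g0 = 0.341 * 9.80665 = 3.3440676 m/s^2. Result: 3.3440676 m/s^2 ≈ 3.344 m/s^2 (4 s.f.).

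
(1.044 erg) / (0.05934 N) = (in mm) 0.001759. Check: 1 erg = 1e-07 J, so 1.044 erg = 1.044 * 1e-07 = 1.044e-07 J. 0.05934 N is already in N. Combine: 1.044e-07 J / 0.05934 N = 1.7593529e-06 m. 1 mm = 0.001 m, so 1.7593529e-06 m = 1.7593529e-06 / 0.001 = 0.0017593529 mm ≈ 0.001759 mm (4 s.f.).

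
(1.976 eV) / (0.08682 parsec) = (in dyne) 1 eV = 1.6021766e-19 J, so 1.976 eV = 1.976 * 1.6021766e-19 = 3.165901e-19 J. 1 parsec = 3.0856776e+16 m, so 0.08682 parsec = 0.08682 * 3.0856776e+16 = 2.6789853e+15 m. Combine: 3.165901e-19 J / 2.6789853e+15 m = 1.1817538e-34 N. 1 dyne = 1e-05 N, so 1.1817538e-34 N = 1.1817538e-34 / 1e-05 = 1.1817538e-29 dyne ≈ 1.182e-29 dyne (4 s.f.). Final answer: 1.182e-29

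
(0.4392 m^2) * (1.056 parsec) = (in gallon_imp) 0.4392 m^2 is already in m^2. 1 parsec = 3.0856776e+16 m, so 1.056 parsec = 1.056 * 3.0856776e+16 = 3.2584755e+16 m. Combine: 0.4392 m^2 * 3.2584755e+16 m = 1.4311225e+16 m^3. 1 gallon_imp = 0.00454609 m^3, so 1.4311225e+16 m^3 = 1.4311225e+16 / 0.00454609 = 3.1480293e+18 gallon_imp ≈ 3.148e+18 gallon_imp (4 s.f.). Final answer: 3.148e+18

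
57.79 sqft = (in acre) 1 sqft = 0.09290304 m^2, so 57.79 sqft = 57.79 * 0.09290304 = 5.3688667 m^2. 1 acre = 4046.8564 m^2, so 5.3688667 m^2 = 5.3688667 / 4046.8564 = 0.0013266758 acre ≈ 0.001327 acre (4 s.f.). Final answer: 0.001327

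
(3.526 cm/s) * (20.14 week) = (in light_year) 4.54e-11. Check: 1 cm/s = 0.01 m/s, so 3.526 cm/s = 3.526 * 0.01 = 0.03526 m/s. 1 week = 604800 s, so 20.14 week = 20.14 * 604800 = 12180672 s. Combine: 0.03526 m/s * 12180672 s = 429490.49 m. 1 light_year = 9.4607305e+15 m, so 429490.49 m = 429490.49 / 9.4607305e+15 = 4.5397181e-11 light_year ≈ 4.54e-11 light_year (4 s.f.).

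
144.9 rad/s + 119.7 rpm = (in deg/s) 144.9 rad/s is already in rad/s. 1 rpm = 0.10471976 rad/s, so 119.7 rpm = 119.7 * 0.10471976 = 12.534955 rad/s. Sum: 144.9 + 12.534955 = 157.43495 rad/s. 1 deg/s = 0.017453293 rad/s, so 157.43495 rad/s = 157.43495 / 0.017453293 = 9020.3585 deg/s ≈ 9020 deg/s (4 s.f.). Final answer: 9020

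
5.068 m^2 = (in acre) 1 acre = 4046.8564 m^2, so 5.068 m^2 = 5.068 / 4046.8564 = 0.0012523301 acre ≈ 0.001252 acre (4 s.f.). Final answer: 0.001252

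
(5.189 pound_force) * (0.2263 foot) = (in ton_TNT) 3.805e-10. Check: 1 pound_force = 4.4482216 N, so 5.189 pound_force = 5.189 * 4.4482216 = 23.081822 N. 1 foot = 0.3048 m, so 0.2263 foot = 0.2263 * 0.3048 = 0.06897624 m. Combine: 23.081822 N * 0.06897624 m = 1.5920973 J. 1 ton_TNT = 4.184e+09 J, so 1.5920973 J = 1.5920973 / 4.184e+09 = 3.8052039e-10 ton_TNT ≈ 3.805e-10 ton_TNT (4 s.f.).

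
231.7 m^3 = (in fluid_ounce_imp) 8.155e+06. Check: 1 fluid_ounce_imp = 2.8413063e-05 m^3, so 231.7 m^3 = 231.7 / 2.8413063e-05 = 8154700 fluid_ounce_imp ≈ 8.155e+06 fluid_ounce_imp (4 s.f.).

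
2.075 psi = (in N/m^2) 1.431e+04. Check: 1 psi = 6894.7573 Pa, so 2.075 psi = 2.075 * 6894.7573 = 14306.621 Pa. 14306.621 Pa = 14306.621 N/m^2 ≈ 1.431e+04 N/m^2 (4 s.f.).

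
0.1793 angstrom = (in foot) 1 angstrom = 1e-10 m, so 0.1793 angstrom = 0.1793 * 1e-10 = 1.793e-11 m. 1 foot = 0.3048 m, so 1.793e-11 m = 1.793e-11 / 0.3048 = 5.8825459e-11 foot ≈ 5.883e-11 foot (4 s.f.). Final answer: 5.883e-11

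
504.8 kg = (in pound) 1113. Check: 1 pound = 0.45359237 kg, so 504.8 kg = 504.8 / 0.45359237 = 1112.8935 pound ≈ 1113 pound (4 s.f.).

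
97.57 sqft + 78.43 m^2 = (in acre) 0.02162. Check: 1 sqft = 0.09290304 m^2, so 97.57 sqft = 97.57 * 0.09290304 = 9.0645496 m^2. 78.43 m^2 is already in m^2. Sum: 9.0645496 + 78.43 = 87.49455 m^2. 1 acre = 4046.8564 m^2, so 87.49455 m^2 = 87.49455 / 4046.8564 = 0.021620374 acre ≈ 0.02162 acre (4 s.f.).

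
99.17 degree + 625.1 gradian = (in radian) 11.55. Check: 1 degree = 0.017453293 rad, so 99.17 degree = 99.17 * 0.017453293 = 1.730843 rad. 1 gradian = 0.015707963 rad, so 625.1 gradian = 625.1 * 0.015707963 = 9.8190478 rad. Sum: 1.730843 + 9.8190478 = 11.549891 rad. 11.549891 rad = 11.549891 radian ≈ 11.55 radian (4 s.f.).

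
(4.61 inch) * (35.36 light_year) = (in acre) 1 inch = 0.0254 m, so 4.61 inch = 4.61 * 0.0254 = 0.117094 m. 1 light_year = 9.4607305e+15 m, so 35.36 light_year = 35.36 * 9.4607305e+15 = 3.3453143e+17 m. Combine: 0.117094 m * 3.3453143e+17 m = 3.9171623e+16 m^2. 1 acre = 4046.8564 m^2, so 3.9171623e+16 m^2 = 3.9171623e+16 / 4046.8564 = 9.6795189e+12 acre ≈ 9.68e+12 acre (4 s.f.). Final answer: 9.68e+12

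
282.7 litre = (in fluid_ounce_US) 1 litre = 0.001 m^3, so 282.7 litre = 282.7 * 0.001 = 0.2827 m^3. 1 fluid_ounce_US = 2.957353e-05 m^3, so 0.2827 m^3 = 0.2827 / 2.957353e-05 = 9559.2242 fluid_ounce_US ≈ 9559 fluid_ounce_US (4 s.f.). Final answer: 9559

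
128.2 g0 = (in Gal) 1.257e+05. Check: 1 g0 = 9.80665 m/s^2, so 128.2 g0 = 128.2 * 9.80665 = 1257.2125 m/s^2. 1 Gal = 0.01 m/s^2, so 1257.2125 m/s^2 = 1257.2125 / 0.01 = 125721.25 Gal ≈ 1.257e+05 Gal (4 s.f.).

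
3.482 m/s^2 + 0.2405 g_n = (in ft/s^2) 3.482 m/s^2 is already in m/s^2. 1 g_n = 9.80665 m/s^2, so 0.2405 g_n = 0.2405 * 9.80665 = 2.3584993 m/s^2. Sum: 3.482 + 2.3584993 = 5.8404993 m/s^2. 1 ft/s^2 = 0.3048 m/s^2, so 5.8404993 m/s^2 = 5.8404993 / 0.3048 = 19.161743 ft/s^2 ≈ 19.16 ft/s^2 (4 s.f.). Final answer: 19.16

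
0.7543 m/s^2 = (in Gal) 75.43. Check: 1 Gal = 0.01 m/s^2, so 0.7543 m/s^2 = 0.7543 / 0.01 = 75.43 Gal.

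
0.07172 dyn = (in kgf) 7.313e-08. Check: 1 dyn = 1e-05 N, so 0.07172 dyn = 0.07172 * 1e-05 = 7.172e-07 N. 1 kgf = 9.80665 N, so 7.172e-07 N = 7.172e-07 / 9.80665 = 7.3134047e-08 kgf ≈ 7.313e-08 kgf (4 s.f.).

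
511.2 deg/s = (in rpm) 85.2. Check: 1 deg/s = 0.017453293 rad/s, so 511.2 deg/s = 511.2 * 0.017453293 = 8.9221231 rad/s. 1 rpm = 0.10471976 rad/s, so 8.9221231 rad/s = 8.9221231 / 0.10471976 = 85.2 rpm.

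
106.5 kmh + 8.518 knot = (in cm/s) 3397. Check: 1 kmh = 0.27777778 m/s, so 106.5 kmh = 106.5 * 0.27777778 = 29.583333 m/s. 1 knot = 0.51444444 m/s, so 8.518 knot = 8.518 * 0.51444444 = 4.3820378 m/s. Sum: 29.583333 + 4.3820378 = 33.965371 m/s. 1 cm/s = 0.01 m/s, so 33.965371 m/s = 33.965371 / 0.01 = 3396.5371 cm/s ≈ 3397 cm/s (4 s.f.).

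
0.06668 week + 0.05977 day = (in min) 1 week = 604800 s, so 0.06668 week = 0.06668 * 604800 = 40328.064 s. 1 day = 86400 s, so 0.05977 day = 0.05977 * 86400 = 5164.128 s. Sum: 40328.064 + 5164.128 = 45492.192 s. 1 min = 60 s, so 45492.192 s = 45492.192 / 60 = 758.2032 min ≈ 758.2 min (4 s.f.). Final answer: 758.2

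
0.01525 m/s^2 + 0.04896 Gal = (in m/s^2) 0.01525 m/s^2 is already in m/s^2. 1 Gal = 0.01 m/s^2, so 0.04896 Gal = 0.04896 * 0.01 = 0.0004896 m/s^2. Sum: 0.01525 + 0.0004896 = 0.0157396 m/s^2. Result: 0.0157396 m/s^2 ≈ 0.01574 m/s^2 (4 s.f.). Final answer: 0.01574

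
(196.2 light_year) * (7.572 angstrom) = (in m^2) 1 light_year = 9.4607305e+15 m, so 196.2 light_year = 196.2 * 9.4607305e+15 = 1.8561953e+18 m. 1 angstrom = 1e-10 m, so 7.572 angstrom = 7.572 * 1e-10 = 7.572e-10 m. Combine: 1.8561953e+18 m * 7.572e-10 m = 1.4055111e+09 m^2. Result: 1.4055111e+09 m^2 ≈ 1.406e+09 m^2 (4 s.f.). Final answer: 1.406e+09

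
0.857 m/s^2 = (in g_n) 1 g_n = 9.80665 m/s^2, so 0.857 m/s^2 = 0.857 / 9.80665 = 0.087389679 g_n ≈ 0.08739 g_n (4 s.f.). Final answer: 0.08739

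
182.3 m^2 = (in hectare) 0.01823. Check: 1 hectare = 10000 m^2, so 182.3 m^2 = 182.3 / 10000 = 0.01823 hectare.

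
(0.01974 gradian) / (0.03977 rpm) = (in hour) 2.068e-05. Check: 1 gradian = 0.015707963 rad, so 0.01974 gradian = 0.01974 * 0.015707963 = 0.00031007519 rad. 1 rpm = 0.10471976 rad/s, so 0.03977 rpm = 0.03977 * 0.10471976 = 0.0041647047 rad/s. Combine: 0.00031007519 rad / 0.0041647047 rad/s = 0.074453105 s. 1 hour = 3600 s, so 0.074453105 s = 0.074453105 / 3600 = 2.0681418e-05 hour ≈ 2.068e-05 hour (4 s.f.).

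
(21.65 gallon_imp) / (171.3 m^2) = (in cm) 1 gallon_imp = 0.00454609 m^3, so 21.65 gallon_imp = 21.65 * 0.00454609 = 0.098422848 m^3. 171.3 m^2 is already in m^2. Combine: 0.098422848 m^3 / 171.3 m^2 = 0.00057456421 m. 1 cm = 0.01 m, so 0.00057456421 m = 0.00057456421 / 0.01 = 0.057456421 cm ≈ 0.05746 cm (4 s.f.). Final answer: 0.05746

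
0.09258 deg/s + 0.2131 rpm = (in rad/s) 0.02393. Check: 1 deg/s = 0.017453293 rad/s, so 0.09258 deg/s = 0.09258 * 0.017453293 = 0.0016158258 rad/s. 1 rpm = 0.10471976 rad/s, so 0.2131 rpm = 0.2131 * 0.10471976 = 0.02231578 rad/s. Sum: 0.0016158258 + 0.02231578 = 0.023931606 rad/s. Result: 0.023931606 rad/s ≈ 0.02393 rad/s (4 s.f.).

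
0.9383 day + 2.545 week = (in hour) 450.1. Check: 1 day = 86400 s, so 0.9383 day = 0.9383 * 86400 = 81069.12 s. 1 week = 604800 s, so 2.545 week = 2.545 * 604800 = 1539216 s. Sum: 81069.12 + 1539216 = 1620285.1 s. 1 hour = 3600 s, so 1620285.1 s = 1620285.1 / 3600 = 450.0792 hour ≈ 450.1 hour (4 s.f.).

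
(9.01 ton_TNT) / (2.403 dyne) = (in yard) 1 ton_TNT = 4.184e+09 J, so 9.01 ton_TNT = 9.01 * 4.184e+09 = 3.769784e+10 J. 1 dyne = 1e-05 N, so 2.403 dyne = 2.403 * 1e-05 = 2.403e-05 N. Combine: 3.769784e+10 J / 2.403e-05 N = 1.5687824e+15 m. 1 yard = 0.9144 m, so 1.5687824e+15 m = 1.5687824e+15 / 0.9144 = 1.7156412e+15 yard ≈ 1.716e+15 yard (4 s.f.). Final answer: 1.716e+15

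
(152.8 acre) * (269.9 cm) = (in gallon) 4.409e+08. Check: 1 acre = 4046.8564 m^2, so 152.8 acre = 152.8 * 4046.8564 = 618359.66 m^2. 1 cm = 0.01 m, so 269.9 cm = 269.9 * 0.01 = 2.699 m. Combine: 618359.66 m^2 * 2.699 m = 1668952.7 m^3. 1 gallon = 0.0037854118 m^3, so 1668952.7 m^3 = 1668952.7 / 0.0037854118 = 4.4089067e+08 gallon ≈ 4.409e+08 gallon (4 s.f.).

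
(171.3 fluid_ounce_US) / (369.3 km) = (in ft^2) 1 fluid_ounce_US = 2.957353e-05 m^3, so 171.3 fluid_ounce_US = 171.3 * 2.957353e-05 = 0.0050659456 m^3. 1 km = 1000 m, so 369.3 km = 369.3 * 1000 = 369300 m. Combine: 0.0050659456 m^3 / 369300 m = 1.3717697e-08 m^2. 1 ft^2 = 0.09290304 m^2, so 1.3717697e-08 m^2 = 1.3717697e-08 / 0.09290304 = 1.4765606e-07 ft^2 ≈ 1.477e-07 ft^2 (4 s.f.). Final answer: 1.477e-07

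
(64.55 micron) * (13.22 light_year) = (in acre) 1.995e+09. Check: 1 micron = 1e-06 m, so 64.55 micron = 64.55 * 1e-06 = 6.455e-05 m. 1 light_year = 9.4607305e+15 m, so 13.22 light_year = 13.22 * 9.4607305e+15 = 1.2507086e+17 m. Combine: 6.455e-05 m * 1.2507086e+17 m = 8.0733238e+12 m^2. 1 acre = 4046.8564 m^2, so 8.0733238e+12 m^2 = 8.0733238e+12 / 4046.8564 = 1.9949618e+09 acre ≈ 1.995e+09 acre (4 s.f.).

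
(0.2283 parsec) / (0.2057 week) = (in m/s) 1 parsec = 3.0856776e+16 m, so 0.2283 parsec = 0.2283 * 3.0856776e+16 = 7.0446019e+15 m. 1 week = 604800 s, so 0.2057 week = 0.2057 * 604800 = 124407.36 s. Combine: 7.0446019e+15 m / 124407.36 s = 5.6625283e+10 m/s. Result: 5.6625283e+10 m/s ≈ 5.663e+10 m/s (4 s.f.). Final answer: 5.663e+10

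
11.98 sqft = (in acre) 0.000275. Check: 1 sqft = 0.09290304 m^2, so 11.98 sqft = 11.98 * 0.09290304 = 1.1129784 m^2. 1 acre = 4046.8564 m^2, so 1.1129784 m^2 = 1.1129784 / 4046.8564 = 0.00027502296 acre ≈ 0.000275 acre (4 s.f.).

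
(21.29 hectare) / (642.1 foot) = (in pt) 1 hectare = 10000 m^2, so 21.29 hectare = 21.29 * 10000 = 212900 m^2. 1 foot = 0.3048 m, so 642.1 foot = 642.1 * 0.3048 = 195.71208 m. Combine: 212900 m^2 / 195.71208 m = 1087.8225 m. 1 pt = 0.00035277778 m, so 1087.8225 m = 1087.8225 / 0.00035277778 = 3083591.3 pt ≈ 3.084e+06 pt (4 s.f.). Final answer: 3.084e+06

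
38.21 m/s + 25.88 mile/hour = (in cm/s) 38.21 m/s is already in m/s. 1 mile/hour = 0.44704 m/s, so 25.88 mile/hour = 25.88 * 0.44704 = 11.569395 m/s. Sum: 38.21 + 11.569395 = 49.779395 m/s. 1 cm/s = 0.01 m/s, so 49.779395 m/s = 49.779395 / 0.01 = 4977.9395 cm/s ≈ 4978 cm/s (4 s.f.). Final answer: 4978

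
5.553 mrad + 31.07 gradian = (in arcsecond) 1.018e+05. Check: 1 mrad = 0.001 rad, so 5.553 mrad = 5.553 * 0.001 = 0.005553 rad. 1 gradian = 0.015707963 rad, so 31.07 gradian = 31.07 * 0.015707963 = 0.48804642 rad. Sum: 0.005553 + 0.48804642 = 0.49359942 rad. 1 arcsecond = 4.8481368e-06 rad, so 0.49359942 rad = 0.49359942 / 4.8481368e-06 = 101812.19 arcsecond ≈ 1.018e+05 arcsecond (4 s.f.).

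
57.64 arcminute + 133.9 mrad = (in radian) 1 arcminute = 0.00029088821 rad, so 57.64 arcminute = 57.64 * 0.00029088821 = 0.016766796 rad. 1 mrad = 0.001 rad, so 133.9 mrad = 133.9 * 0.001 = 0.1339 rad. Sum: 0.016766796 + 0.1339 = 0.1506668 rad. 0.1506668 rad = 0.1506668 radian ≈ 0.1507 radian (4 s.f.). Final answer: 0.1507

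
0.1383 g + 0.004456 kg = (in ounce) 0.1621. Check: 1 g = 0.001 kg, so 0.1383 g = 0.1383 * 0.001 = 0.0001383 kg. 0.004456 kg is already in kg. Sum: 0.0001383 + 0.004456 = 0.0045943 kg. 1 ounce = 0.028349523 kg, so 0.0045943 kg = 0.0045943 / 0.028349523 = 0.16205916 ounce ≈ 0.1621 ounce (4 s.f.).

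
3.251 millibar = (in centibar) 1 millibar = 100 Pa, so 3.251 millibar = 3.251 * 100 = 325.1 Pa. 1 centibar = 1000 Pa, so 325.1 Pa = 325.1 / 1000 = 0.3251 centibar. Final answer: 0.3251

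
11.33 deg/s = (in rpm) 1 deg/s = 0.017453293 rad/s, so 11.33 deg/s = 11.33 * 0.017453293 = 0.1977458 rad/s. 1 rpm = 0.10471976 rad/s, so 0.1977458 rad/s = 0.1977458 / 0.10471976 = 1.8883333 rpm ≈ 1.888 rpm (4 s.f.). Final answer: 1.888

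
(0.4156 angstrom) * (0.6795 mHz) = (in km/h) 1 angstrom = 1e-10 m, so 0.4156 angstrom = 0.4156 * 1e-10 = 4.156e-11 m. 1 mHz = 0.001 Hz, so 0.6795 mHz = 0.6795 * 0.001 = 0.0006795 Hz. Combine: 4.156e-11 m * 0.0006795 Hz = 2.824002e-14 m/s. 1 km/h = 0.27777778 m/s, so 2.824002e-14 m/s = 2.824002e-14 / 0.27777778 = 1.0166407e-13 km/h ≈ 1.017e-13 km/h (4 s.f.). Final answer: 1.017e-13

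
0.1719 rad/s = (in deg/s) 1 deg/s = 0.017453293 rad/s, so 0.1719 rad/s = 0.1719 / 0.017453293 = 9.8491445 deg/s ≈ 9.849 deg/s (4 s.f.). Final answer: 9.849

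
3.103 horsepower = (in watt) 2314. Check: 1 horsepower = 745.69987 W, so 3.103 horsepower = 3.103 * 745.69987 = 2313.9067 W. 2313.9067 W = 2313.9067 watt ≈ 2314 watt (4 s.f.).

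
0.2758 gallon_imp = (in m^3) 0.001254. Check: 1 gallon_imp = 0.00454609 m^3, so 0.2758 gallon_imp = 0.2758 * 0.00454609 = 0.0012538116 m^3. Result: 0.0012538116 m^3 ≈ 0.001254 m^3 (4 s.f.).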